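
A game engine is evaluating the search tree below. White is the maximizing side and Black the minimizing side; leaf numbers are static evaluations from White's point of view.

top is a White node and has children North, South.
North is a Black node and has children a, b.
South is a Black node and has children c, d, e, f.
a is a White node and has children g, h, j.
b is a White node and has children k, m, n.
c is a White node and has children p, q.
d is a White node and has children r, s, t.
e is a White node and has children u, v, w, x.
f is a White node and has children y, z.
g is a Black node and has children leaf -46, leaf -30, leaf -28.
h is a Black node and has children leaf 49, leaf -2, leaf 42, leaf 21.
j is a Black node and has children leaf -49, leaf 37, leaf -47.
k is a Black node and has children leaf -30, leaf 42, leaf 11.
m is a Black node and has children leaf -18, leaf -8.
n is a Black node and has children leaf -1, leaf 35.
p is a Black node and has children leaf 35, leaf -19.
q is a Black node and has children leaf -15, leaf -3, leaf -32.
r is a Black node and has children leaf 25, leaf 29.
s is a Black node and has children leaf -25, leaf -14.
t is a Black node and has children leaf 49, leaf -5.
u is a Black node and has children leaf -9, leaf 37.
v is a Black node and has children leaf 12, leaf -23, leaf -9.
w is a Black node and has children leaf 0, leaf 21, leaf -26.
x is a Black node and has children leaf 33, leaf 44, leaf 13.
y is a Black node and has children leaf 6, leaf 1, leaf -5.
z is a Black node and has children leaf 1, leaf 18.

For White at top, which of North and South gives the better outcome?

North

g (Black): min(-46, -30, -28) = -46
h (Black): min(49, -2, 42, 21) = -2
j (Black): min(-49, 37, -47) = -49
a (White): max(-46, -2, -49) = -2
k (Black): min(-30, 42, 11) = -30
m (Black): min(-18, -8) = -18
n (Black): min(-1, 35) = -1
b (White): max(-30, -18, -1) = -1
North (Black): min(-2, -1) = -2
p (Black): min(35, -19) = -19
q (Black): min(-15, -3, -32) = -32
c (White): max(-19, -32) = -19
r (Black): min(25, 29) = 25
s (Black): min(-25, -14) = -25
t (Black): min(49, -5) = -5
d (White): max(25, -25, -5) = 25
u (Black): min(-9, 37) = -9
v (Black): min(12, -23, -9) = -23
w (Black): min(0, 21, -26) = -26
x (Black): min(33, 44, 13) = 13
e (White): max(-9, -23, -26, 13) = 13
y (Black): min(6, 1, -5) = -5
z (Black): min(1, 18) = 1
f (White): max(-5, 1) = 1
South (Black): min(-19, 25, 13, 1) = -19
White prefers the higher value; North=-2, South=-19. North is better since -2 > -19.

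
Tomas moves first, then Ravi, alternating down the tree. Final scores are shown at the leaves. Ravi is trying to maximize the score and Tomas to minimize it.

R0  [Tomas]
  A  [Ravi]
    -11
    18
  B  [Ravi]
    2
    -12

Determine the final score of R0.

A (Ravi): max(-11, 18) = 18
B (Ravi): max(2, -12) = 2
R0 (Tomas): min(18, 2) = 2

2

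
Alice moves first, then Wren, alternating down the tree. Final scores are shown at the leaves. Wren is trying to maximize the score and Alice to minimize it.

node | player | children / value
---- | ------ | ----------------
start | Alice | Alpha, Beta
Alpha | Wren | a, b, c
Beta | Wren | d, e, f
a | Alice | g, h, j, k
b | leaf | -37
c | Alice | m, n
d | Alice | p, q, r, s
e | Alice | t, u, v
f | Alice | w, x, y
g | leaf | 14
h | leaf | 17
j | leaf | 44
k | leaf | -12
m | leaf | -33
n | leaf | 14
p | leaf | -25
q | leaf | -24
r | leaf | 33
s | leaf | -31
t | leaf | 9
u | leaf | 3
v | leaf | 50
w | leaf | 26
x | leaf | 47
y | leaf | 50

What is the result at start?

-12

a (Alice): min(14, 17, 44, -12) = -12
c (Alice): min(-33, 14) = -33
Alpha (Wren): max(-12, -37, -33) = -12
d (Alice): min(-25, -24, 33, -31) = -31
e (Alice): min(9, 3, 50) = 3
f (Alice): min(26, 47, 50) = 26
Beta (Wren): max(-31, 3, 26) = 26
start (Alice): min(-12, 26) = -12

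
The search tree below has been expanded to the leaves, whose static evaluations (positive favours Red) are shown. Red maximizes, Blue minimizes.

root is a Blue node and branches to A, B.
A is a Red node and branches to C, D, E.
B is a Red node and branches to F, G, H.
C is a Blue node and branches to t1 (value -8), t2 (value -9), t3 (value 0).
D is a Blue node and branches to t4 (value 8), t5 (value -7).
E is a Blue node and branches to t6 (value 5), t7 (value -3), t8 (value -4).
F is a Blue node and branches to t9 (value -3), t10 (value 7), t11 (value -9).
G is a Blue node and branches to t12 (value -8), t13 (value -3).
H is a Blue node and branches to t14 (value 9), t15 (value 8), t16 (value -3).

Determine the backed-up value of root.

C (Blue): min(-8, -9, 0) = -9
D (Blue): min(8, -7) = -7
E (Blue): min(5, -3, -4) = -4
A (Red): max(-9, -7, -4) = -4
F (Blue): min(-3, 7, -9) = -9
G (Blue): min(-8, -3) = -8
H (Blue): min(9, 8, -3) = -3
B (Red): max(-9, -8, -3) = -3
root (Blue): min(-4, -3) = -4

-4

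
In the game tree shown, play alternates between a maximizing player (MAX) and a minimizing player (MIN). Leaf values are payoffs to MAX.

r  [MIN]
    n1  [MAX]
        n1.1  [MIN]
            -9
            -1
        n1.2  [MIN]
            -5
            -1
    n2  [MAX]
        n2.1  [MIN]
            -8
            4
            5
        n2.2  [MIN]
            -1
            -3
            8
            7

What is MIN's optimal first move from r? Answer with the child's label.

n1.1 (MIN): min(-9, -1) = -9
n1.2 (MIN): min(-5, -1) = -5
n1 (MAX): max(-9, -5) = -5
n2.1 (MIN): min(-8, 4, 5) = -8
n2.2 (MIN): min(-1, -3, 8, 7) = -3
n2 (MAX): max(-8, -3) = -3
r (MIN): min(-5, -3) = -5
MIN at r wants the lowest of {n1=-5, n2=-3}, so chooses n1.

n1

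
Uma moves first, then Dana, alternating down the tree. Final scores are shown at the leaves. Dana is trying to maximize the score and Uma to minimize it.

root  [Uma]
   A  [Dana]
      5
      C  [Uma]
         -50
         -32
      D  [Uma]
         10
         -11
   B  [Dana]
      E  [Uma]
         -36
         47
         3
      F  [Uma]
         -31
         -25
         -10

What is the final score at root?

C (Uma): min(-50, -32) = -50
D (Uma): min(10, -11) = -11
A (Dana): max(5, -50, -11) = 5
E (Uma): min(-36, 47, 3) = -36
F (Uma): min(-31, -25, -10) = -31
B (Dana): max(-36, -31) = -31
root (Uma): min(5, -31) = -31

-31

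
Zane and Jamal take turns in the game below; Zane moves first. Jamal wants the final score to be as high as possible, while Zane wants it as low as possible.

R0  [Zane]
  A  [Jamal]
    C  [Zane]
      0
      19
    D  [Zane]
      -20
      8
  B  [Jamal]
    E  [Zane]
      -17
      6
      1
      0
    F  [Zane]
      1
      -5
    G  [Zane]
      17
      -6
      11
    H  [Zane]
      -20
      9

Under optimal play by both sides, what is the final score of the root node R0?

-5

C (Zane): min(0, 19) = 0
D (Zane): min(-20, 8) = -20
A (Jamal): max(0, -20) = 0
E (Zane): min(-17, 6, 1, 0) = -17
F (Zane): min(1, -5) = -5
G (Zane): min(17, -6, 11) = -6
H (Zane): min(-20, 9) = -20
B (Jamal): max(-17, -5, -6, -20) = -5
R0 (Zane): min(0, -5) = -5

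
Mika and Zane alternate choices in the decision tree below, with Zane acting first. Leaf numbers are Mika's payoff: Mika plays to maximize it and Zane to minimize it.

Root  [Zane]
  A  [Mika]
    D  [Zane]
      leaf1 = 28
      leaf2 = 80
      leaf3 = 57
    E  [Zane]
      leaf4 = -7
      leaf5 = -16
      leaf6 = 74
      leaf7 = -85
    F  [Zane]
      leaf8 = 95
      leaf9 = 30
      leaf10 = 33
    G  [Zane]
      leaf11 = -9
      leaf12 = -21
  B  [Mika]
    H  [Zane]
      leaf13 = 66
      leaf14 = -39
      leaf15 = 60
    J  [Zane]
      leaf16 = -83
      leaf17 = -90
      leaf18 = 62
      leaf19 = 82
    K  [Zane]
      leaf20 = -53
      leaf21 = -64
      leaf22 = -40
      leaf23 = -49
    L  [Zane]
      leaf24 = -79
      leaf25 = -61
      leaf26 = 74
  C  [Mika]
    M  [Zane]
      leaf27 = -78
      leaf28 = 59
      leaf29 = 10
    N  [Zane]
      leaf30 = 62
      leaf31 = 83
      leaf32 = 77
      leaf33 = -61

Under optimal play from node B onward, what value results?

-39

H (Zane): min(66, -39, 60) = -39
J (Zane): min(-83, -90, 62, 82) = -90
K (Zane): min(-53, -64, -40, -49) = -64
L (Zane): min(-79, -61, 74) = -79
B (Mika): max(-39, -90, -64, -79) = -39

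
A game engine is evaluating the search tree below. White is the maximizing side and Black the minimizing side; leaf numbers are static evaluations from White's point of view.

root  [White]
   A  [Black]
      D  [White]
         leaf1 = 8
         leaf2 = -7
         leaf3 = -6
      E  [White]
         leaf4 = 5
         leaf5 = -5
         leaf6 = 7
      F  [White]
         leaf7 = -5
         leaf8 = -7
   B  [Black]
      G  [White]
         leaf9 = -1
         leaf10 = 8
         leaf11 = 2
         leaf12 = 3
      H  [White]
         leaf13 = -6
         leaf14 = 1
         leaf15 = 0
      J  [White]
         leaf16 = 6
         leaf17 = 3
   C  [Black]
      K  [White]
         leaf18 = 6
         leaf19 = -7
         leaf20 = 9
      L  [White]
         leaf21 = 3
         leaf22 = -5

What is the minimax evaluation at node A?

-5

D (White): max(8, -7, -6) = 8
E (White): max(5, -5, 7) = 7
F (White): max(-5, -7) = -5
A (Black): min(8, 7, -5) = -5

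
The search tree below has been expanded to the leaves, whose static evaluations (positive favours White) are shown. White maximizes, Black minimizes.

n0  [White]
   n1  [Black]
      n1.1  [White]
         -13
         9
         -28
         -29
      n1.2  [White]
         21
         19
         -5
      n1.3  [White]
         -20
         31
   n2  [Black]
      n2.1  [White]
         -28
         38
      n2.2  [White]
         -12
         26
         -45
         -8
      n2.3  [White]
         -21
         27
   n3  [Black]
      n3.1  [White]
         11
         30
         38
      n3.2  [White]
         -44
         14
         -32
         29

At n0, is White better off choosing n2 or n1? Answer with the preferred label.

n2

n2.1 (White): max(-28, 38) = 38
n2.2 (White): max(-12, 26, -45, -8) = 26
n2.3 (White): max(-21, 27) = 27
n2 (Black): min(38, 26, 27) = 26
n1.1 (White): max(-13, 9, -28, -29) = 9
n1.2 (White): max(21, 19, -5) = 21
n1.3 (White): max(-20, 31) = 31
n1 (Black): min(9, 21, 31) = 9
White prefers the higher value; n2=26, n1=9. n2 is better since 26 > 9.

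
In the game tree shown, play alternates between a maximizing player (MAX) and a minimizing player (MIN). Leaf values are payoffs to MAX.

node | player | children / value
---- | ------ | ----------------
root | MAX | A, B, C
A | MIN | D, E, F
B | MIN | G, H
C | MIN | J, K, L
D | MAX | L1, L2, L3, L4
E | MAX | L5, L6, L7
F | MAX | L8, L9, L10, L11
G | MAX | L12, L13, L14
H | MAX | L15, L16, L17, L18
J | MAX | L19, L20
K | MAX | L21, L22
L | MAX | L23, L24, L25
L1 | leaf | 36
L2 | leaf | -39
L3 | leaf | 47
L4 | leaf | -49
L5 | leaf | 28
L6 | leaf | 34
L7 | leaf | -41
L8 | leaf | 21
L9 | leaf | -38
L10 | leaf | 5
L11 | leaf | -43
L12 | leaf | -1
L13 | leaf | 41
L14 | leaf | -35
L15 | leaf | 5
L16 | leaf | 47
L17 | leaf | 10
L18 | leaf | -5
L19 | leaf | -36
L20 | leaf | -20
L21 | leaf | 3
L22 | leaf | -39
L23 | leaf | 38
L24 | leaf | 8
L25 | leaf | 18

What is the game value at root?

41

D (MAX): max(36, -39, 47, -49) = 47
E (MAX): max(28, 34, -41) = 34
F (MAX): max(21, -38, 5, -43) = 21
A (MIN): min(47, 34, 21) = 21
G (MAX): max(-1, 41, -35) = 41
H (MAX): max(5, 47, 10, -5) = 47
B (MIN): min(41, 47) = 41
J (MAX): max(-36, -20) = -20
K (MAX): max(3, -39) = 3
L (MAX): max(38, 8, 18) = 38
C (MIN): min(-20, 3, 38) = -20
root (MAX): max(21, 41, -20) = 41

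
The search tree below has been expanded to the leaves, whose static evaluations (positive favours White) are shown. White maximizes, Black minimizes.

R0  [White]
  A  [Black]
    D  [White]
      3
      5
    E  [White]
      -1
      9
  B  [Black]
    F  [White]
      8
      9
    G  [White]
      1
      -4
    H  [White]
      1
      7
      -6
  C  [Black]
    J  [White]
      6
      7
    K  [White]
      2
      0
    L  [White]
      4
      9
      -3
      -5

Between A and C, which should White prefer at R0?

D (White): max(3, 5) = 5
E (White): max(-1, 9) = 9
A (Black): min(5, 9) = 5
J (White): max(6, 7) = 7
K (White): max(2, 0) = 2
L (White): max(4, 9, -3, -5) = 9
C (Black): min(7, 2, 9) = 2
White prefers the higher value; A=5, C=2. A is better since 5 > 2.

A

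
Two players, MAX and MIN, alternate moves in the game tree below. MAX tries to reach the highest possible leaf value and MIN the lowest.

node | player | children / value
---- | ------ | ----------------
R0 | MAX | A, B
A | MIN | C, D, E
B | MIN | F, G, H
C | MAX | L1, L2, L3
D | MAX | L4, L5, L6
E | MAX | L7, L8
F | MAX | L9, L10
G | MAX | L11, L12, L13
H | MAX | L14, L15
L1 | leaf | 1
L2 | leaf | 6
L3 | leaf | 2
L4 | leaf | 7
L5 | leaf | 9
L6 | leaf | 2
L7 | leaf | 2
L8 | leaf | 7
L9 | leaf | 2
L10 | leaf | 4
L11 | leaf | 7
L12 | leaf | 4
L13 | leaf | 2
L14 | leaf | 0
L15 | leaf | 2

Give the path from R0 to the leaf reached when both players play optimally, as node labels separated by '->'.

C (MAX): max(1, 6, 2) = 6
D (MAX): max(7, 9, 2) = 9
E (MAX): max(2, 7) = 7
A (MIN): min(6, 9, 7) = 6
F (MAX): max(2, 4) = 4
G (MAX): max(7, 4, 2) = 7
H (MAX): max(0, 2) = 2
B (MIN): min(4, 7, 2) = 2
R0 (MAX): max(6, 2) = 6
At R0, MAX picks A (highest: 6).
At A, MIN picks C (lowest: 6).
At C, MAX picks L2 (highest: 6).
Terminal value 6.

R0 -> A -> C -> L2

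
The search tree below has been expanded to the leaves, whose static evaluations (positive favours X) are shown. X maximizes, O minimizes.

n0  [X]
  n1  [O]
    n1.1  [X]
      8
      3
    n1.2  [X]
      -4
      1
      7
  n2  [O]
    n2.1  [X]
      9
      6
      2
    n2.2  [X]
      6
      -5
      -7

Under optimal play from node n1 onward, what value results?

n1.1 (X): max(8, 3) = 8
n1.2 (X): max(-4, 1, 7) = 7
n1 (O): min(8, 7) = 7

7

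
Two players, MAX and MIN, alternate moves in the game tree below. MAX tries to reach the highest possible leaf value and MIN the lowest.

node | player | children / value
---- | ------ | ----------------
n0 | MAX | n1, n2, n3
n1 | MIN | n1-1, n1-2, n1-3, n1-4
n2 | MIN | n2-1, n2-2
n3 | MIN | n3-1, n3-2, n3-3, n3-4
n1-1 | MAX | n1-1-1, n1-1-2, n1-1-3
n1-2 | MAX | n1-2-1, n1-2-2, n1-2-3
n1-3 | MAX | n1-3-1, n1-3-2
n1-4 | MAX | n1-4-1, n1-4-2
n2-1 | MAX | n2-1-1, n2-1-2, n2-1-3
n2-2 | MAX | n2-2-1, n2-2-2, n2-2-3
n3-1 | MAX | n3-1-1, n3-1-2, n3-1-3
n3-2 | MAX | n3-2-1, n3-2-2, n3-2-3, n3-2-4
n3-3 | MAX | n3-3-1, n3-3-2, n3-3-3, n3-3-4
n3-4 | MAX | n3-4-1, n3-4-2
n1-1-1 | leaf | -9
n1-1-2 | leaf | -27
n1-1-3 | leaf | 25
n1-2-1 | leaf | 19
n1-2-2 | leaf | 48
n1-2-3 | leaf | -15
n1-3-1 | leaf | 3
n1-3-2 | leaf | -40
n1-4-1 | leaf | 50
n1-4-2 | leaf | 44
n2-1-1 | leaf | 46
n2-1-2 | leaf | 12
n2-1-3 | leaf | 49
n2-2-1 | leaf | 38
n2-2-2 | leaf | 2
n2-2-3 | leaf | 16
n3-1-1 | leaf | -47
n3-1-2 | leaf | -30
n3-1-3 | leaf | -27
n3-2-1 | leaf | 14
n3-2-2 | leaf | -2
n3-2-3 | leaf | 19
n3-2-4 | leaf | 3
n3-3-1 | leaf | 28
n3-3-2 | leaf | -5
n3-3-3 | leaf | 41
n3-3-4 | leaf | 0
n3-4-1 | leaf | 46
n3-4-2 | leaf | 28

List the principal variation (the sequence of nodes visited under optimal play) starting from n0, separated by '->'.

n1-1 (MAX): max(-9, -27, 25) = 25
n1-2 (MAX): max(19, 48, -15) = 48
n1-3 (MAX): max(3, -40) = 3
n1-4 (MAX): max(50, 44) = 50
n1 (MIN): min(25, 48, 3, 50) = 3
n2-1 (MAX): max(46, 12, 49) = 49
n2-2 (MAX): max(38, 2, 16) = 38
n2 (MIN): min(49, 38) = 38
n3-1 (MAX): max(-47, -30, -27) = -27
n3-2 (MAX): max(14, -2, 19, 3) = 19
n3-3 (MAX): max(28, -5, 41, 0) = 41
n3-4 (MAX): max(46, 28) = 46
n3 (MIN): min(-27, 19, 41, 46) = -27
n0 (MAX): max(3, 38, -27) = 38
At n0, MAX picks n2 (highest: 38).
At n2, MIN picks n2-2 (lowest: 38).
At n2-2, MAX picks n2-2-1 (highest: 38).
Terminal value 38.

n0 -> n2 -> n2-2 -> n2-2-1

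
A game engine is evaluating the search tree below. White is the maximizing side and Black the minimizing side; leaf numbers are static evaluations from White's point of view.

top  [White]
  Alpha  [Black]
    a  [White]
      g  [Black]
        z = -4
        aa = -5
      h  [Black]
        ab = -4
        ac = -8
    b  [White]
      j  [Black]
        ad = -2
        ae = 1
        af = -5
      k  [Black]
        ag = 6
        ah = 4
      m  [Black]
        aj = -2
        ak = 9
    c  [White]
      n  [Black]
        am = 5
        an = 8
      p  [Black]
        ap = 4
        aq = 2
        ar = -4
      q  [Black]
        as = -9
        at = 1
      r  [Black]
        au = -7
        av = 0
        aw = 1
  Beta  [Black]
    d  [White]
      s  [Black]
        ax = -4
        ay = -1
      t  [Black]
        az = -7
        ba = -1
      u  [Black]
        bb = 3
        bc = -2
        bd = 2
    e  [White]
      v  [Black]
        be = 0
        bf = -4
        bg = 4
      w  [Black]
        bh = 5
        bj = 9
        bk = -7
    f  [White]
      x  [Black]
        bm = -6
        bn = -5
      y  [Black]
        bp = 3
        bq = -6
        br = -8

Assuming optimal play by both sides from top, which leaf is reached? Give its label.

g (Black): min(-4, -5) = -5
h (Black): min(-4, -8) = -8
a (White): max(-5, -8) = -5
j (Black): min(-2, 1, -5) = -5
k (Black): min(6, 4) = 4
m (Black): min(-2, 9) = -2
b (White): max(-5, 4, -2) = 4
n (Black): min(5, 8) = 5
p (Black): min(4, 2, -4) = -4
q (Black): min(-9, 1) = -9
r (Black): min(-7, 0, 1) = -7
c (White): max(5, -4, -9, -7) = 5
Alpha (Black): min(-5, 4, 5) = -5
s (Black): min(-4, -1) = -4
t (Black): min(-7, -1) = -7
u (Black): min(3, -2, 2) = -2
d (White): max(-4, -7, -2) = -2
v (Black): min(0, -4, 4) = -4
w (Black): min(5, 9, -7) = -7
e (White): max(-4, -7) = -4
x (Black): min(-6, -5) = -6
y (Black): min(3, -6, -8) = -8
f (White): max(-6, -8) = -6
Beta (Black): min(-2, -4, -6) = -6
top (White): max(-5, -6) = -5
At top, White picks Alpha (highest: -5).
At Alpha, Black picks a (lowest: -5).
At a, White picks g (highest: -5).
At g, Black picks aa (lowest: -5).
Terminal value -5.

aa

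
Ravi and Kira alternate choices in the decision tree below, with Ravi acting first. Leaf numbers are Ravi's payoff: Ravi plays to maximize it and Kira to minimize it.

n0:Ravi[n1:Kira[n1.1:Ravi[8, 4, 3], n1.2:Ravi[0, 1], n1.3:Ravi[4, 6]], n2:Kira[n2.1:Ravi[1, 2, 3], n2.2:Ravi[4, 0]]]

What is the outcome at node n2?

n2.1 (Ravi): max(1, 2, 3) = 3
n2.2 (Ravi): max(4, 0) = 4
n2 (Kira): min(3, 4) = 3

3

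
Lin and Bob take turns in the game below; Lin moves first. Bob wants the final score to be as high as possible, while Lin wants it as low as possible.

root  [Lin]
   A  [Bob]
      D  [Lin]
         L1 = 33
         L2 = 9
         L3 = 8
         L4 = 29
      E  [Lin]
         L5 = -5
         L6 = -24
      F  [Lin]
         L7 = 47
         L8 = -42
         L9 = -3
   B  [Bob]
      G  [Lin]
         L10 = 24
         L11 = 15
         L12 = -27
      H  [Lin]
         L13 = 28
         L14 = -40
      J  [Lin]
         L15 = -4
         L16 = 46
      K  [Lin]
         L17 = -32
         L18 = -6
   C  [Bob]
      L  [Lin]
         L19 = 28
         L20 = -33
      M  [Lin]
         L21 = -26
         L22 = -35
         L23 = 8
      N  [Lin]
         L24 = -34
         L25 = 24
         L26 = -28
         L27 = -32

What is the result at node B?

G (Lin): min(24, 15, -27) = -27
H (Lin): min(28, -40) = -40
J (Lin): min(-4, 46) = -4
K (Lin): min(-32, -6) = -32
B (Bob): max(-27, -40, -4, -32) = -4

-4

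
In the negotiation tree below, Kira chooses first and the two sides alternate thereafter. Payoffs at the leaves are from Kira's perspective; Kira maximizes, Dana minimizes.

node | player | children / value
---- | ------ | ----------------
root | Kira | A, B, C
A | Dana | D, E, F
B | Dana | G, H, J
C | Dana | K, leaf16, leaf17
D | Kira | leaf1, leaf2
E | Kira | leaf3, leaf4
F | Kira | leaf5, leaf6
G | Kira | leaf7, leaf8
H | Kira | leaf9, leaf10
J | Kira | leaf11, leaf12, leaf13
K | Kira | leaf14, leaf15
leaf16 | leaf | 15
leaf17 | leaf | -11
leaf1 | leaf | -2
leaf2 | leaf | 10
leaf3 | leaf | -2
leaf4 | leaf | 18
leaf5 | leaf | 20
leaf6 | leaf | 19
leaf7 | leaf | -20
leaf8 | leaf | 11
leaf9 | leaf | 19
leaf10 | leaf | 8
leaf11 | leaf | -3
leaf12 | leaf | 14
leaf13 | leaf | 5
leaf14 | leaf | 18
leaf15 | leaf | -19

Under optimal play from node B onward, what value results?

11

G (Kira): max(-20, 11) = 11
H (Kira): max(19, 8) = 19
J (Kira): max(-3, 14, 5) = 14
B (Dana): min(11, 19, 14) = 11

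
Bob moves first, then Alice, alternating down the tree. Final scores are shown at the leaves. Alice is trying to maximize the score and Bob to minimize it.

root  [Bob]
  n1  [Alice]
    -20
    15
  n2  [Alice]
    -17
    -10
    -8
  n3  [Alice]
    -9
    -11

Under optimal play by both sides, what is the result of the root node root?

n1 (Alice): max(-20, 15) = 15
n2 (Alice): max(-17, -10, -8) = -8
n3 (Alice): max(-9, -11) = -9
root (Bob): min(15, -8, -9) = -9

-9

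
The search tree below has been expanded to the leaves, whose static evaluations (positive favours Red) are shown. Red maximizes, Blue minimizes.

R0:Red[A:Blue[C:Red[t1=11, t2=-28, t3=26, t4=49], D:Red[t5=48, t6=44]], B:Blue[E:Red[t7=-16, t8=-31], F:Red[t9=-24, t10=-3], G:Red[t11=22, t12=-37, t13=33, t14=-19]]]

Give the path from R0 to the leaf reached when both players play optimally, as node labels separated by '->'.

C (Red): max(11, -28, 26, 49) = 49
D (Red): max(48, 44) = 48
A (Blue): min(49, 48) = 48
E (Red): max(-16, -31) = -16
F (Red): max(-24, -3) = -3
G (Red): max(22, -37, 33, -19) = 33
B (Blue): min(-16, -3, 33) = -16
R0 (Red): max(48, -16) = 48
At R0, Red picks A (highest: 48).
At A, Blue picks D (lowest: 48).
At D, Red picks t5 (highest: 48).
Terminal value 48.

R0 -> A -> D -> t5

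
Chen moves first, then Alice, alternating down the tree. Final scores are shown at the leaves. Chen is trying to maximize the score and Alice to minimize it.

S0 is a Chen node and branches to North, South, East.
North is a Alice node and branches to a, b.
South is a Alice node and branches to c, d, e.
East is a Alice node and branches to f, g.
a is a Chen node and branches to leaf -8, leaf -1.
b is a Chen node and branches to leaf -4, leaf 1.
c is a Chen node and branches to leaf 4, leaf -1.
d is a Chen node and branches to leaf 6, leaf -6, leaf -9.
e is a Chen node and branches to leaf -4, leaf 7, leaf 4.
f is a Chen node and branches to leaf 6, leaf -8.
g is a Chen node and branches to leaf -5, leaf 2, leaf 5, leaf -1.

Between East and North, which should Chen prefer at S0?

f (Chen): max(6, -8) = 6
g (Chen): max(-5, 2, 5, -1) = 5
East (Alice): min(6, 5) = 5
a (Chen): max(-8, -1) = -1
b (Chen): max(-4, 1) = 1
North (Alice): min(-1, 1) = -1
Chen prefers the higher value; East=5, North=-1. East is better since 5 > -1.

East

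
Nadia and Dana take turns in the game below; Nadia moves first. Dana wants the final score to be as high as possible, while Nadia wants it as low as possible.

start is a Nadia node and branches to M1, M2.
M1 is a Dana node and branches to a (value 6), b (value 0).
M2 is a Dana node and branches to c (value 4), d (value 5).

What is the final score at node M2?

5

M2 (Dana): max(4, 5) = 5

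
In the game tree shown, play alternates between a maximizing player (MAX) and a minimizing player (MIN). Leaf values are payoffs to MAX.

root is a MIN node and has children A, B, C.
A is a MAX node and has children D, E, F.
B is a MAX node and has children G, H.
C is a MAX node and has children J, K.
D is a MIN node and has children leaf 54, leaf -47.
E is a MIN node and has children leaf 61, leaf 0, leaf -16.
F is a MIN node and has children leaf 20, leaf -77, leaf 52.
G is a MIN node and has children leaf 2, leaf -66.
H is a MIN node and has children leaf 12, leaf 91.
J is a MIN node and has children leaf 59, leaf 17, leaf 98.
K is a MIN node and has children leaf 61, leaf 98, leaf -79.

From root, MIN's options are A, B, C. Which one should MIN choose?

A

D (MIN): min(54, -47) = -47
E (MIN): min(61, 0, -16) = -16
F (MIN): min(20, -77, 52) = -77
A (MAX): max(-47, -16, -77) = -16
G (MIN): min(2, -66) = -66
H (MIN): min(12, 91) = 12
B (MAX): max(-66, 12) = 12
J (MIN): min(59, 17, 98) = 17
K (MIN): min(61, 98, -79) = -79
C (MAX): max(17, -79) = 17
root (MIN): min(-16, 12, 17) = -16
MIN at root wants the lowest of {A=-16, B=12, C=17}, so chooses A.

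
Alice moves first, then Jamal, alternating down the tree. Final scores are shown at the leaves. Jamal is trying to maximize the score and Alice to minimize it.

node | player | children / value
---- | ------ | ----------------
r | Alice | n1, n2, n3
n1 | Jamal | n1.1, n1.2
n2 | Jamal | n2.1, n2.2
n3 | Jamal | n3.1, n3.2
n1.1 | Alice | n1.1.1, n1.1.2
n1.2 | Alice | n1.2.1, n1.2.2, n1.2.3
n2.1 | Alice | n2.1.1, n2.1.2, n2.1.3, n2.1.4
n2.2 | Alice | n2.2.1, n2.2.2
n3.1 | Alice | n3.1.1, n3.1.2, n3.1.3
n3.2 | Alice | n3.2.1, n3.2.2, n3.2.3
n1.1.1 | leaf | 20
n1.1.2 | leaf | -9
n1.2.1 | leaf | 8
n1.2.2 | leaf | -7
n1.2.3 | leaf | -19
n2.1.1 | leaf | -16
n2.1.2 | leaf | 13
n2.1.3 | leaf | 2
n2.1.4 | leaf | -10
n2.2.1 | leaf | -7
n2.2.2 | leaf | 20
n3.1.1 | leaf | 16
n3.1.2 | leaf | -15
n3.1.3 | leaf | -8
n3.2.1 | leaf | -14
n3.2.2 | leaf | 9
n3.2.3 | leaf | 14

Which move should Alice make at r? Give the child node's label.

n3

n1.1 (Alice): min(20, -9) = -9
n1.2 (Alice): min(8, -7, -19) = -19
n1 (Jamal): max(-9, -19) = -9
n2.1 (Alice): min(-16, 13, 2, -10) = -16
n2.2 (Alice): min(-7, 20) = -7
n2 (Jamal): max(-16, -7) = -7
n3.1 (Alice): min(16, -15, -8) = -15
n3.2 (Alice): min(-14, 9, 14) = -14
n3 (Jamal): max(-15, -14) = -14
r (Alice): min(-9, -7, -14) = -14
Alice at r wants the lowest of {n1=-9, n2=-7, n3=-14}, so chooses n3.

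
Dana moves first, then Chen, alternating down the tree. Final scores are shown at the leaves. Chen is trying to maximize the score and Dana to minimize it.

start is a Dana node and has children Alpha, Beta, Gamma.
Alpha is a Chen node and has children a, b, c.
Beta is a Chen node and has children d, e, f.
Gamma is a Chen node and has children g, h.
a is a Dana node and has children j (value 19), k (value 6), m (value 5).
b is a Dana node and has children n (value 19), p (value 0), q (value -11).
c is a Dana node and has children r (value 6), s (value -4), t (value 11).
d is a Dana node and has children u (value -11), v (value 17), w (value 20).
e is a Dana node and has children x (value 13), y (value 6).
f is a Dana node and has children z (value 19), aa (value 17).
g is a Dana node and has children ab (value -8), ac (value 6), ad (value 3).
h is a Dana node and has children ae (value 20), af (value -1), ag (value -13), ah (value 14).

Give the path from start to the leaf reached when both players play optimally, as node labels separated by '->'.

start -> Gamma -> g -> ab

a (Dana): min(19, 6, 5) = 5
b (Dana): min(19, 0, -11) = -11
c (Dana): min(6, -4, 11) = -4
Alpha (Chen): max(5, -11, -4) = 5
d (Dana): min(-11, 17, 20) = -11
e (Dana): min(13, 6) = 6
f (Dana): min(19, 17) = 17
Beta (Chen): max(-11, 6, 17) = 17
g (Dana): min(-8, 6, 3) = -8
h (Dana): min(20, -1, -13, 14) = -13
Gamma (Chen): max(-8, -13) = -8
start (Dana): min(5, 17, -8) = -8
At start, Dana picks Gamma (lowest: -8).
At Gamma, Chen picks g (highest: -8).
At g, Dana picks ab (lowest: -8).
Terminal value -8.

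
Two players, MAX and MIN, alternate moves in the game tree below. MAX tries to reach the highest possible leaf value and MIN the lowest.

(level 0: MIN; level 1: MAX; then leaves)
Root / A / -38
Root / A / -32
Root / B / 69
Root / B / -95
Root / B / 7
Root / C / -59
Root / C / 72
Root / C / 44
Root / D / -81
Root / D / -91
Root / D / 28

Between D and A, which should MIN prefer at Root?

D (MAX): max(-81, -91, 28) = 28
A (MAX): max(-38, -32) = -32
MIN prefers the lower value; D=28, A=-32. A is better since -32 < 28.

A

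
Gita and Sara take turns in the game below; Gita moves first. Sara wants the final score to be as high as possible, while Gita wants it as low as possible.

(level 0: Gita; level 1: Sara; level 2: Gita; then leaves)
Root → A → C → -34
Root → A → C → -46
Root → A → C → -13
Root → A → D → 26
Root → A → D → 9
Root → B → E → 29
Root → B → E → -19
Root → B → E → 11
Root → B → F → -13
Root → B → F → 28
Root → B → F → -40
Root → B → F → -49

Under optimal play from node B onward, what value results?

-19

E (Gita): min(29, -19, 11) = -19
F (Gita): min(-13, 28, -40, -49) = -49
B (Sara): max(-19, -49) = -19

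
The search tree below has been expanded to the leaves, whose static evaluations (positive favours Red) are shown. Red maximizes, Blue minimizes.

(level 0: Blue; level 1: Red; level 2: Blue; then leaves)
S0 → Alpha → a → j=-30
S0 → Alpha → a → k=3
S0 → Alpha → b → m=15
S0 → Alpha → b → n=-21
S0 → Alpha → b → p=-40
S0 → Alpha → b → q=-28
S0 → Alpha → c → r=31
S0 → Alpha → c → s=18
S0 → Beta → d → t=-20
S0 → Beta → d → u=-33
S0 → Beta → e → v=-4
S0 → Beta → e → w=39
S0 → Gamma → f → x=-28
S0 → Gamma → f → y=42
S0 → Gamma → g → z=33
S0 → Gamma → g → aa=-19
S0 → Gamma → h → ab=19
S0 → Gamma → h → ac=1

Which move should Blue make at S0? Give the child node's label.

a (Blue): min(-30, 3) = -30
b (Blue): min(15, -21, -40, -28) = -40
c (Blue): min(31, 18) = 18
Alpha (Red): max(-30, -40, 18) = 18
d (Blue): min(-20, -33) = -33
e (Blue): min(-4, 39) = -4
Beta (Red): max(-33, -4) = -4
f (Blue): min(-28, 42) = -28
g (Blue): min(33, -19) = -19
h (Blue): min(19, 1) = 1
Gamma (Red): max(-28, -19, 1) = 1
S0 (Blue): min(18, -4, 1) = -4
Blue at S0 wants the lowest of {Alpha=18, Beta=-4, Gamma=1}, so chooses Beta.

Beta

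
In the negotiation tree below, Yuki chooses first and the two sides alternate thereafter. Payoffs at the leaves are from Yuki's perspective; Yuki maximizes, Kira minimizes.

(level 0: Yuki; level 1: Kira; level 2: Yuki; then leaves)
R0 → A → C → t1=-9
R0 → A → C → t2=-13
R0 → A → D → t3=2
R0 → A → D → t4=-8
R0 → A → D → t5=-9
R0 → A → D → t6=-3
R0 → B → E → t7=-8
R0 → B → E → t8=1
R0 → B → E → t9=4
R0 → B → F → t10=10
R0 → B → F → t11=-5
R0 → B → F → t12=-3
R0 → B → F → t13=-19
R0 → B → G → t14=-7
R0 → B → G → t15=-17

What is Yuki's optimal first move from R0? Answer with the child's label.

B

C (Yuki): max(-9, -13) = -9
D (Yuki): max(2, -8, -9, -3) = 2
A (Kira): min(-9, 2) = -9
E (Yuki): max(-8, 1, 4) = 4
F (Yuki): max(10, -5, -3, -19) = 10
G (Yuki): max(-7, -17) = -7
B (Kira): min(4, 10, -7) = -7
R0 (Yuki): max(-9, -7) = -7
Yuki at R0 wants the highest of {A=-9, B=-7}, so chooses B.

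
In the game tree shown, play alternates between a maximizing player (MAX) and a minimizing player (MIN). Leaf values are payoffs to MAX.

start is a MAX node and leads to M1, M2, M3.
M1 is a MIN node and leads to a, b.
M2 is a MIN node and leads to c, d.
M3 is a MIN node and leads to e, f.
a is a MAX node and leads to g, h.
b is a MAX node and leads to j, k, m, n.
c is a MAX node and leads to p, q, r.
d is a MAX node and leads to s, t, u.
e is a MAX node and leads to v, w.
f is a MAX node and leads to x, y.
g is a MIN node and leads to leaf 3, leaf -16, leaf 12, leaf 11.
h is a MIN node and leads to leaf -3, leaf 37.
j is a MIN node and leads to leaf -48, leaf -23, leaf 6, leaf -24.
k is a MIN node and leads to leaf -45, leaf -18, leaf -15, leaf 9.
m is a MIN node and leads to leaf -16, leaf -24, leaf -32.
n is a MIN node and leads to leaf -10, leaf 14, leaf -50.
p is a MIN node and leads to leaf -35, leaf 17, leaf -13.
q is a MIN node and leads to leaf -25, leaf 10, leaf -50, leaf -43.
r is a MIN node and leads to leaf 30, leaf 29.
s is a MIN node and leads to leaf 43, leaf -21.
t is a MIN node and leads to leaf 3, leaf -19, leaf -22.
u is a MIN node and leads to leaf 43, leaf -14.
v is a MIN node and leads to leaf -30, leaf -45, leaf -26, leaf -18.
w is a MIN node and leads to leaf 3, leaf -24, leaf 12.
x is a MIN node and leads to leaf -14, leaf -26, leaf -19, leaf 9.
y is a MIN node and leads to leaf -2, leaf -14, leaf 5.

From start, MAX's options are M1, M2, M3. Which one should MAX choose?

M2

g (MIN): min(3, -16, 12, 11) = -16
h (MIN): min(-3, 37) = -3
a (MAX): max(-16, -3) = -3
j (MIN): min(-48, -23, 6, -24) = -48
k (MIN): min(-45, -18, -15, 9) = -45
m (MIN): min(-16, -24, -32) = -32
n (MIN): min(-10, 14, -50) = -50
b (MAX): max(-48, -45, -32, -50) = -32
M1 (MIN): min(-3, -32) = -32
p (MIN): min(-35, 17, -13) = -35
q (MIN): min(-25, 10, -50, -43) = -50
r (MIN): min(30, 29) = 29
c (MAX): max(-35, -50, 29) = 29
s (MIN): min(43, -21) = -21
t (MIN): min(3, -19, -22) = -22
u (MIN): min(43, -14) = -14
d (MAX): max(-21, -22, -14) = -14
M2 (MIN): min(29, -14) = -14
v (MIN): min(-30, -45, -26, -18) = -45
w (MIN): min(3, -24, 12) = -24
e (MAX): max(-45, -24) = -24
x (MIN): min(-14, -26, -19, 9) = -26
y (MIN): min(-2, -14, 5) = -14
f (MAX): max(-26, -14) = -14
M3 (MIN): min(-24, -14) = -24
start (MAX): max(-32, -14, -24) = -14
MAX at start wants the highest of {M1=-32, M2=-14, M3=-24}, so chooses M2.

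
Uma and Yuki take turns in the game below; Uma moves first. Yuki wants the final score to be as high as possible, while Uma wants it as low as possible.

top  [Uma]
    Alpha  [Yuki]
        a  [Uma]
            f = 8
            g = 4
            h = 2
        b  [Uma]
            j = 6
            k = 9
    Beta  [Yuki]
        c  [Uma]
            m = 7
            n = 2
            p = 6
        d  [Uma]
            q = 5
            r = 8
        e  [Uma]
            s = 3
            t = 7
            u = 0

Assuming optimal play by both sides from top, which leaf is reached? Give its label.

q

a (Uma): min(8, 4, 2) = 2
b (Uma): min(6, 9) = 6
Alpha (Yuki): max(2, 6) = 6
c (Uma): min(7, 2, 6) = 2
d (Uma): min(5, 8) = 5
e (Uma): min(3, 7, 0) = 0
Beta (Yuki): max(2, 5, 0) = 5
top (Uma): min(6, 5) = 5
At top, Uma picks Beta (lowest: 5).
At Beta, Yuki picks d (highest: 5).
At d, Uma picks q (lowest: 5).
Terminal value 5.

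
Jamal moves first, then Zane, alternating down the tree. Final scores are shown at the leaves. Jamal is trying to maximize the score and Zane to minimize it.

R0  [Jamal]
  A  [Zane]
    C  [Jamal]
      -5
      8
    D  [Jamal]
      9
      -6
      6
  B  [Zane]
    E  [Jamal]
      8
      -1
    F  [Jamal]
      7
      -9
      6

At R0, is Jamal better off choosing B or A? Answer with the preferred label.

A

E (Jamal): max(8, -1) = 8
F (Jamal): max(7, -9, 6) = 7
B (Zane): min(8, 7) = 7
C (Jamal): max(-5, 8) = 8
D (Jamal): max(9, -6, 6) = 9
A (Zane): min(8, 9) = 8
Jamal prefers the higher value; B=7, A=8. A is better since 8 > 7.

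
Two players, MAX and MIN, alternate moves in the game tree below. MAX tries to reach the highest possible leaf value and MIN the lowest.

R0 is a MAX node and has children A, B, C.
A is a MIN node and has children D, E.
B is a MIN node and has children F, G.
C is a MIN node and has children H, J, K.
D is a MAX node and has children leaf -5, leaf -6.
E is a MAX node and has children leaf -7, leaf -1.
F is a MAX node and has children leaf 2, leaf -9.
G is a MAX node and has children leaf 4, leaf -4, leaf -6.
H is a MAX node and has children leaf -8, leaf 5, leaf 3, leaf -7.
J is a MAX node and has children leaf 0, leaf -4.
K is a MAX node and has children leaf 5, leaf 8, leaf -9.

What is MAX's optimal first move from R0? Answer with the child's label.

D (MAX): max(-5, -6) = -5
E (MAX): max(-7, -1) = -1
A (MIN): min(-5, -1) = -5
F (MAX): max(2, -9) = 2
G (MAX): max(4, -4, -6) = 4
B (MIN): min(2, 4) = 2
H (MAX): max(-8, 5, 3, -7) = 5
J (MAX): max(0, -4) = 0
K (MAX): max(5, 8, -9) = 8
C (MIN): min(5, 0, 8) = 0
R0 (MAX): max(-5, 2, 0) = 2
MAX at R0 wants the highest of {A=-5, B=2, C=0}, so chooses B.

B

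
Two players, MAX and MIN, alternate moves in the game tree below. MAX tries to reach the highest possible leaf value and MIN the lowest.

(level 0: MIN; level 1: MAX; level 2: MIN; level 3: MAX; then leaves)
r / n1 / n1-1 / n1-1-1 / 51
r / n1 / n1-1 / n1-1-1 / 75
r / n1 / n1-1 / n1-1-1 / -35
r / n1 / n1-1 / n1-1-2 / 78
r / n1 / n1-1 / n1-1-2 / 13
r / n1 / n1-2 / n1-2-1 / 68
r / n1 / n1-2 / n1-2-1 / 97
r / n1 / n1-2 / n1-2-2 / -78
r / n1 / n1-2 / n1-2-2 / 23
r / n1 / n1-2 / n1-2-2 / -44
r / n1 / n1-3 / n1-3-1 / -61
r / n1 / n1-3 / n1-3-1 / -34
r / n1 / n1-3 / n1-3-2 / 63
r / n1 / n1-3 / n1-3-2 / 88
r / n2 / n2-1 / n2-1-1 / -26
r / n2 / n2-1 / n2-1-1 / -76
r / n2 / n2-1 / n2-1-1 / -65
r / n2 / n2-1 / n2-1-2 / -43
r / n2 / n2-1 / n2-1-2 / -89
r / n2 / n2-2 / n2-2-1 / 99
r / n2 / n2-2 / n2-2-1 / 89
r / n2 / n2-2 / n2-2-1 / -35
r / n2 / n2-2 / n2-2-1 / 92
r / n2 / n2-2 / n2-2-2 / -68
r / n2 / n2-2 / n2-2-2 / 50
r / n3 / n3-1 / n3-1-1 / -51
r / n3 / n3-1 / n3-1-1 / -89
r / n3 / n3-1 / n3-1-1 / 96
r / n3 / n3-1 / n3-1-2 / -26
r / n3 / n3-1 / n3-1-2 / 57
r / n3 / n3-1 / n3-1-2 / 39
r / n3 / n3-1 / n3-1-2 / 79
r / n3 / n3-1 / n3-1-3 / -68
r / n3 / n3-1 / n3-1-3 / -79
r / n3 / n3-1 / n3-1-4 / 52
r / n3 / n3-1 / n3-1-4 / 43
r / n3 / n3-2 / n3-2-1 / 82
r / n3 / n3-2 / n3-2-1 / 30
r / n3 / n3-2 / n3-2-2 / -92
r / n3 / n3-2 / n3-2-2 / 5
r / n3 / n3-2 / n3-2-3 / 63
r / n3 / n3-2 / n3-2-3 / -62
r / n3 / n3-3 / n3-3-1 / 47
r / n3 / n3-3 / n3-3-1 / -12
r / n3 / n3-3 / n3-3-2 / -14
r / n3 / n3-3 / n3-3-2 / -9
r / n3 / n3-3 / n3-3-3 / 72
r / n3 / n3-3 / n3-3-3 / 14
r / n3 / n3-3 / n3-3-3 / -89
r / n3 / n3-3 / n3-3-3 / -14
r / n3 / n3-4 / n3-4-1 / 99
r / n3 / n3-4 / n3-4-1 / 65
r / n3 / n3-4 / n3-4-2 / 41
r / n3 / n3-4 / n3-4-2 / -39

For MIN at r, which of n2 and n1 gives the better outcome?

n2

n2-1-1 (MAX): max(-26, -76, -65) = -26
n2-1-2 (MAX): max(-43, -89) = -43
n2-1 (MIN): min(-26, -43) = -43
n2-2-1 (MAX): max(99, 89, -35, 92) = 99
n2-2-2 (MAX): max(-68, 50) = 50
n2-2 (MIN): min(99, 50) = 50
n2 (MAX): max(-43, 50) = 50
n1-1-1 (MAX): max(51, 75, -35) = 75
n1-1-2 (MAX): max(78, 13) = 78
n1-1 (MIN): min(75, 78) = 75
n1-2-1 (MAX): max(68, 97) = 97
n1-2-2 (MAX): max(-78, 23, -44) = 23
n1-2 (MIN): min(97, 23) = 23
n1-3-1 (MAX): max(-61, -34) = -34
n1-3-2 (MAX): max(63, 88) = 88
n1-3 (MIN): min(-34, 88) = -34
n1 (MAX): max(75, 23, -34) = 75
MIN prefers the lower value; n2=50, n1=75. n2 is better since 50 < 75.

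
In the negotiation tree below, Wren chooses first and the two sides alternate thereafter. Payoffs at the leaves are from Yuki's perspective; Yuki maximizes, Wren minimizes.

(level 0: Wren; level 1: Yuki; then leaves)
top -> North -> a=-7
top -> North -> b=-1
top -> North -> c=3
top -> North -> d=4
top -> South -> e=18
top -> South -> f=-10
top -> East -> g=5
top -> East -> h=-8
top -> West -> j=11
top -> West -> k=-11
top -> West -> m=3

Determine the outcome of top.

North (Yuki): max(-7, -1, 3, 4) = 4
South (Yuki): max(18, -10) = 18
East (Yuki): max(5, -8) = 5
West (Yuki): max(11, -11, 3) = 11
top (Wren): min(4, 18, 5, 11) = 4

4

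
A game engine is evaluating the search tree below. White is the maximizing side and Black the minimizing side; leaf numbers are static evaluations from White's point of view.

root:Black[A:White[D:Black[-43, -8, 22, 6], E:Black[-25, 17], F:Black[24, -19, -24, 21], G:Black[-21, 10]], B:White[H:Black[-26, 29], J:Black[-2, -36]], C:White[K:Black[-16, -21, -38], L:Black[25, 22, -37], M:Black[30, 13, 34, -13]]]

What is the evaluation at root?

-26

D (Black): min(-43, -8, 22, 6) = -43
E (Black): min(-25, 17) = -25
F (Black): min(24, -19, -24, 21) = -24
G (Black): min(-21, 10) = -21
A (White): max(-43, -25, -24, -21) = -21
H (Black): min(-26, 29) = -26
J (Black): min(-2, -36) = -36
B (White): max(-26, -36) = -26
K (Black): min(-16, -21, -38) = -38
L (Black): min(25, 22, -37) = -37
M (Black): min(30, 13, 34, -13) = -13
C (White): max(-38, -37, -13) = -13
root (Black): min(-21, -26, -13) = -26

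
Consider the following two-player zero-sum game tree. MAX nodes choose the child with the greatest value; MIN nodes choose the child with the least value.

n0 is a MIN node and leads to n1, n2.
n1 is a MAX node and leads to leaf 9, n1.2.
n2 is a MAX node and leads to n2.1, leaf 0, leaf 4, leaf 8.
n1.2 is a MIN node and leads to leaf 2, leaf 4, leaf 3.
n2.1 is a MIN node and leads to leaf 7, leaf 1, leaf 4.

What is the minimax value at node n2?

8

n2.1 (MIN): min(7, 1, 4) = 1
n2 (MAX): max(1, 0, 4, 8) = 8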